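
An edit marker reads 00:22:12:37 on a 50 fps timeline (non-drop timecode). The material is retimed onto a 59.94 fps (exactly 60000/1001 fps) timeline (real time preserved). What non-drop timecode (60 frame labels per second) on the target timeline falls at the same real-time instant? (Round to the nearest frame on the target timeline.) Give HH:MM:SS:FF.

Source frame index: (0×3600 + 22×60 + 12) × 50 + 37 = 66637.
Real time: 66637 / (50) = 66637/50 s.
Target frame: (66637/50) × (60000/1001) = 79964400/1001 ≈ 79884.515 → 79885.
At 60 labels/s: frame 79885 → 00:22:11:25.

00:22:11:25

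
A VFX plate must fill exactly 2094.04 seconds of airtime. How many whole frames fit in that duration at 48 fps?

100513 frames

Frames = 2094.04 × 48 = 2512848/25 ≈ 100513.9200.
Complete frames: 100513.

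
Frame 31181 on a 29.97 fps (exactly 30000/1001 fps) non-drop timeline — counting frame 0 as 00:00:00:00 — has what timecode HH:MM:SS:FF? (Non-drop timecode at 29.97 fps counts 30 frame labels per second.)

31181 ÷ 30 = 1039 full seconds, remainder 11 frames.
1039 s = 0 h 17 min 19 s.
Timecode: 00:17:19:11.

00:17:19:11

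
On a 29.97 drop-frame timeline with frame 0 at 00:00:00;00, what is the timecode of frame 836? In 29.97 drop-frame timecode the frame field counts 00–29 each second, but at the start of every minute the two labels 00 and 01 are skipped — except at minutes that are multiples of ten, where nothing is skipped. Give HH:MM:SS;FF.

00:00:27;26

Each 10-minute DF block holds 10 × 60 × 30 − 9 × 2 = 17982 frames. 836 ÷ 17982 → 0 full blocks, remainder 836.
Within the partial block the first minute is 1800 frames and each further minute 1798, so 0 further minute boundaries passed. Total skipped labels = 18 × 0 + 2 × 0 = 0.
Non-drop label index = 836 + 0 = 836; at 30 labels/s that is 00:00:27:26, i.e. DF 00:00:27;26.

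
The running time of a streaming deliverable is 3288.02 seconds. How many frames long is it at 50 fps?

Frames = 3288.02 × 50 = 164401.

164401 frames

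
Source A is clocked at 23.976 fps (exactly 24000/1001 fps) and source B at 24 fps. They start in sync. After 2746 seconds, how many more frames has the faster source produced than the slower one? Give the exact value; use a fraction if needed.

A emits 24000/1001 × 2746 = 65904000/1001 frames; B emits 24 × 2746 = 65904.
Difference = 65904/1001 frames (≈ 65.8382); B is ahead of A.

65904/1001 frames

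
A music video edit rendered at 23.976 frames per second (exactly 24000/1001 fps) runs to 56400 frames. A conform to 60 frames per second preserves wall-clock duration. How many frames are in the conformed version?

141141 frames

Target frames = source frames × (target rate / source rate) = 56400 × (60)/(24000/1001) = 56400 × 1001/400 = 141141.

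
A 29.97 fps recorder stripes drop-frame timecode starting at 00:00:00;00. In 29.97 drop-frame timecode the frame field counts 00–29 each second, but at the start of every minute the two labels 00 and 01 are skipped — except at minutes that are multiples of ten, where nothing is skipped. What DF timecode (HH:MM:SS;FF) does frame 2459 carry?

00:01:22;01

Ten DF minutes hold 17982 frames, so frame 2459 lies in block 0 (frames 0–17981) with 2459 frames into that block.
The block's first minute is 1800 frames and the rest 1798 each; 2459 frames reaches minute 1, so 0 × 18 + 1 × 2 = 2 labels have been skipped so far.
Adding those back, label number 2459 + 2 = 2461 at 30 labels/s is 82 s + 1 f = 0 h 1 min 22 s frame 1, i.e. 00:01:22;01.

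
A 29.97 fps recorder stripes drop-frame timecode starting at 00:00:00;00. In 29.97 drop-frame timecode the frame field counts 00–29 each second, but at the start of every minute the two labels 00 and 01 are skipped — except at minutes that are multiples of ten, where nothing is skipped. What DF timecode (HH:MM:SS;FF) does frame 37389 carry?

Each 10-minute DF block holds 10 × 60 × 30 − 9 × 2 = 17982 frames. 37389 ÷ 17982 → 2 full blocks, remainder 1425.
Within the partial block the first minute is 1800 frames and each further minute 1798, so 0 further minute boundaries passed. Total skipped labels = 18 × 2 + 2 × 0 = 36.
Non-drop label index = 37389 + 36 = 37425; at 30 labels/s that is 00:20:47:15, i.e. DF 00:20:47;15.

00:20:47;15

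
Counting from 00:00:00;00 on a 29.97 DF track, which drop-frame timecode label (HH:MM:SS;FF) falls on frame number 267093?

02:28:32;01

Ten DF minutes hold 17982 frames, so frame 267093 lies in block 14 (frames 251748–269729) with 15345 frames into that block.
The block's first minute is 1800 frames and the rest 1798 each; 15345 frames reaches minute 8, so 14 × 18 + 8 × 2 = 268 labels have been skipped so far.
Adding those back, label number 267093 + 268 = 267361 at 30 labels/s is 8912 s + 1 f = 2 h 28 min 32 s frame 1, i.e. 02:28:32;01.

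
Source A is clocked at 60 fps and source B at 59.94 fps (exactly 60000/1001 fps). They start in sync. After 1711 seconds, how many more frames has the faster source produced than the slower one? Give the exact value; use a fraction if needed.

102660/1001 frames

A emits 60 × 1711 = 102660 frames; B emits 60000/1001 × 1711 = 102660000/1001.
Difference = 102660/1001 frames (≈ 102.5574); B is behind A.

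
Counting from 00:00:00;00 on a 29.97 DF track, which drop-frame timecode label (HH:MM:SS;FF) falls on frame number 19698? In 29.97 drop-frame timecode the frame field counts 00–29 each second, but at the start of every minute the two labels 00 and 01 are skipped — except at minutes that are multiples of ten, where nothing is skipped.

00:10:57;06

Ten DF minutes hold 17982 frames, so frame 19698 lies in block 1 (frames 17982–35963) with 1716 frames into that block.
The block's first minute is 1800 frames and the rest 1798 each; 1716 frames reaches minute 0, so 1 × 18 + 0 × 2 = 18 labels have been skipped so far.
Adding those back, label number 19698 + 18 = 19716 at 30 labels/s is 657 s + 6 f = 0 h 10 min 57 s frame 6, i.e. 00:10:57;06.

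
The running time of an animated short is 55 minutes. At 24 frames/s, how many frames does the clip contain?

55 min = 3300 s.
Frames = 3300 × 24 = 79200.

79200 frames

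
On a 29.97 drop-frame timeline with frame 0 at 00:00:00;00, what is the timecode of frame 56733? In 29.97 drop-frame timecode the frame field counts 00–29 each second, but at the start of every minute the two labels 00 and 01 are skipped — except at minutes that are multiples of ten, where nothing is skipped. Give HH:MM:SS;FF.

Ten DF minutes hold 17982 frames, so frame 56733 lies in block 3 (frames 53946–71927) with 2787 frames into that block.
The block's first minute is 1800 frames and the rest 1798 each; 2787 frames reaches minute 1, so 3 × 18 + 1 × 2 = 56 labels have been skipped so far.
Adding those back, label number 56733 + 56 = 56789 at 30 labels/s is 1892 s + 29 f = 0 h 31 min 32 s frame 29, i.e. 00:31:32;29.

00:31:32;29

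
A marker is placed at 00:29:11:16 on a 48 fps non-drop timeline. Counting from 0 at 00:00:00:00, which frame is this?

frame 84064

Total seconds to the label: (0 × 3600 + 29 × 60 + 11) = 1751.
Frame index = 1751 × 48 + 16 = 84064.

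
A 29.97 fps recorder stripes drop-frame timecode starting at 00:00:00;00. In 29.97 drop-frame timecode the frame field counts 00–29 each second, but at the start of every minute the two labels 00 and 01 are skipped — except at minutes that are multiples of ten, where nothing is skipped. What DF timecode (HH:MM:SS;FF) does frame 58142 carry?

00:32:20;00

Each 10-minute DF block holds 10 × 60 × 30 − 9 × 2 = 17982 frames. 58142 ÷ 17982 → 3 full blocks, remainder 4196.
Within the partial block the first minute is 1800 frames and each further minute 1798, so 2 further minute boundaries passed. Total skipped labels = 18 × 3 + 2 × 2 = 58.
Non-drop label index = 58142 + 58 = 58200; at 30 labels/s that is 00:32:20:00, i.e. DF 00:32:20;00.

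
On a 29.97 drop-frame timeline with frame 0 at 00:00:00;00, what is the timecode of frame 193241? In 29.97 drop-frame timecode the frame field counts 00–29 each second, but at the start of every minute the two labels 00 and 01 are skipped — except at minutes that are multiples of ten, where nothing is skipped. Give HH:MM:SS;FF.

Ten DF minutes hold 17982 frames, so frame 193241 lies in block 10 (frames 179820–197801) with 13421 frames into that block.
The block's first minute is 1800 frames and the rest 1798 each; 13421 frames reaches minute 7, so 10 × 18 + 7 × 2 = 194 labels have been skipped so far.
Adding those back, label number 193241 + 194 = 193435 at 30 labels/s is 6447 s + 25 f = 1 h 47 min 27 s frame 25, i.e. 01:47:27;25.

01:47:27;25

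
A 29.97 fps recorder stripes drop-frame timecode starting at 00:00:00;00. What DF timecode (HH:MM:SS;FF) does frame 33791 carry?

Ten DF minutes hold 17982 frames, so frame 33791 lies in block 1 (frames 17982–35963) with 15809 frames into that block.
The block's first minute is 1800 frames and the rest 1798 each; 15809 frames reaches minute 8, so 1 × 18 + 8 × 2 = 34 labels have been skipped so far.
Adding those back, label number 33791 + 34 = 33825 at 30 labels/s is 1127 s + 15 f = 0 h 18 min 47 s frame 15, i.e. 00:18:47;15.

00:18:47;15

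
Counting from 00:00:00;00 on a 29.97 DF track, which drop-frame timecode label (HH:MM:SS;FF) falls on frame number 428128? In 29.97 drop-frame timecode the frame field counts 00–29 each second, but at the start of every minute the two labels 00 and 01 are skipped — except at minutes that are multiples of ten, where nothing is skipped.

Each 10-minute DF block holds 10 × 60 × 30 − 9 × 2 = 17982 frames. 428128 ÷ 17982 → 23 full blocks, remainder 14542.
Within the partial block the first minute is 1800 frames and each further minute 1798, so 8 further minute boundaries passed. Total skipped labels = 18 × 23 + 2 × 8 = 430.
Non-drop label index = 428128 + 430 = 428558; at 30 labels/s that is 03:58:05:08, i.e. DF 03:58:05;08.

03:58:05;08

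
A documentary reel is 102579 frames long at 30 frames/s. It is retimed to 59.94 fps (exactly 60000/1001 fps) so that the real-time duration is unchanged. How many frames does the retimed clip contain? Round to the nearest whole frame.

Frames at target rate = 102579 × (60000/1001) / (30) = 205158000/1001 ≈ 204953.047.
Nearest whole frame: 204953.

204953 frames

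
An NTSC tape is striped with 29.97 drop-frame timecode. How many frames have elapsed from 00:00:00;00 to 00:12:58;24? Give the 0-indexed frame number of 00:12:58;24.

23342

As if non-drop at 30 labels/s: (0 × 3600 + 12 × 60 + 58) × 30 + 24 = 23364.
Minute boundaries passed: 12; those not divisible by 10: 12 − 1 = 11; dropped labels = 2 × 11 = 22.
Actual frame index = 23364 − 22 = 23342.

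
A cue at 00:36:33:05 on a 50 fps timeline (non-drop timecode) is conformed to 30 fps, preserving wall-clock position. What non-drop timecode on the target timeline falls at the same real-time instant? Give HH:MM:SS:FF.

00:36:33:03

Source frame index: (0×3600 + 36×60 + 33) × 50 + 5 = 109655.
Real time: 109655 / (50) = 21931/10 s.
Target frame: (21931/10) × (30) = 65793.
At 30 labels/s: frame 65793 → 00:36:33:03.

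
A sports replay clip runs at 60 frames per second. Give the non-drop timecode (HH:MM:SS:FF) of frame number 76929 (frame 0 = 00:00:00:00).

76929 ÷ 60 = 1282 full seconds, remainder 9 frames.
1282 s = 0 h 21 min 22 s.
Timecode: 00:21:22:09.

00:21:22:09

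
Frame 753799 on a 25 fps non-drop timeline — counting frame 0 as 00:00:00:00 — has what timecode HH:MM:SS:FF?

08:22:31:24

753799 ÷ 25 = 30151 full seconds, remainder 24 frames.
30151 s = 8 h 22 min 31 s.
Timecode: 08:22:31:24.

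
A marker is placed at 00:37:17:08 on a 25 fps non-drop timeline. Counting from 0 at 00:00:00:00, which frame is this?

Total seconds to the label: (0 × 3600 + 37 × 60 + 17) = 2237.
Frame index = 2237 × 25 + 8 = 55933.

55933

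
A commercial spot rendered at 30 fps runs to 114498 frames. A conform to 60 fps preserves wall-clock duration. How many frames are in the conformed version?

Frames at target rate = 114498 × (60) / (30) = 228996.

228996 frames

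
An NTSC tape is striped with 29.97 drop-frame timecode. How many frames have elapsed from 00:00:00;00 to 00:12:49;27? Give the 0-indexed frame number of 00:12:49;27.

As if non-drop at 30 labels/s: (0 × 3600 + 12 × 60 + 49) × 30 + 27 = 23097.
Minute boundaries passed: 12; those not divisible by 10: 12 − 1 = 11; dropped labels = 2 × 11 = 22.
Actual frame index = 23097 − 22 = 23075.

23075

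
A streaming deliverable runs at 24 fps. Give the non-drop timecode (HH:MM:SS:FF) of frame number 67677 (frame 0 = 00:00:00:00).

00:46:59:21

67677 ÷ 24 = 2819 full seconds, remainder 21 frames.
2819 s = 0 h 46 min 59 s.
Timecode: 00:46:59:21.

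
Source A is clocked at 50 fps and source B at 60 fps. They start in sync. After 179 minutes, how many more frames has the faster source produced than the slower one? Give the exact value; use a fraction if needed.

179 min = 10740 s.
A emits 50 × 10740 = 537000 frames; B emits 60 × 10740 = 644400.
Difference = 107400 frames; B is ahead of A.

107400 frames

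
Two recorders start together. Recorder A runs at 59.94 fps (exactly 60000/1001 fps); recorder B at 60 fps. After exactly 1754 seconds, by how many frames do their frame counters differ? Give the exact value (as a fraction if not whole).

A emits 60000/1001 × 1754 = 105240000/1001 frames; B emits 60 × 1754 = 105240.
Difference = 105240/1001 frames (≈ 105.1349); B is ahead of A.

105240/1001 frames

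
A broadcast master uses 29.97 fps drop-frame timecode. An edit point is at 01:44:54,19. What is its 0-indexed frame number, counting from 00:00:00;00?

As if non-drop at 30 labels/s: (1 × 3600 + 44 × 60 + 54) × 30 + 19 = 188839.
Minute boundaries passed: 104; those not divisible by 10: 104 − 10 = 94; dropped labels = 2 × 94 = 188.
Actual frame index = 188839 − 188 = 188651.

188651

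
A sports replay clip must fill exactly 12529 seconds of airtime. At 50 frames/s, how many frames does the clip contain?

Frames = 12529 × 50 = 626450.

626450 frames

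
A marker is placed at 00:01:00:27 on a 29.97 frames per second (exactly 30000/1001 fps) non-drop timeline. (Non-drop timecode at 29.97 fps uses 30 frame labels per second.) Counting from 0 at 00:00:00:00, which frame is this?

frame 1827

Total seconds to the label: (0 × 3600 + 1 × 60 + 0) = 60.
Frame index = 60 × 30 + 27 = 1827.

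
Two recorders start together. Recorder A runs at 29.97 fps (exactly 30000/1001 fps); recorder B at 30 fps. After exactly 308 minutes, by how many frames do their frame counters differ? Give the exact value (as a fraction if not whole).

308 min = 18480 s.
A emits 30000/1001 × 18480 = 7200000/13 frames; B emits 30 × 18480 = 554400.
Difference = 7200/13 frames (≈ 553.8462); B is ahead of A.

7200/13 frames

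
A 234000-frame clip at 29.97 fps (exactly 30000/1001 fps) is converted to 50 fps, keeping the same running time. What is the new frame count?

390390 frames

Target frames = source frames × (target rate / source rate) = 234000 × (50)/(30000/1001) = 234000 × 1001/600 = 390390.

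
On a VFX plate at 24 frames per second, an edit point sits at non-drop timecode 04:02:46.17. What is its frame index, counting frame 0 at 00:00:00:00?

frame 349601

Total seconds to the label: (4 × 3600 + 2 × 60 + 46) = 14566.
Frame index = 14566 × 24 + 17 = 349601.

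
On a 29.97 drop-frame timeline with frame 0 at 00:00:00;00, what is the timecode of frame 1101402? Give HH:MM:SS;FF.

Each 10-minute DF block holds 10 × 60 × 30 − 9 × 2 = 17982 frames. 1101402 ÷ 17982 → 61 full blocks, remainder 4500.
Within the partial block the first minute is 1800 frames and each further minute 1798, so 2 further minute boundaries passed. Total skipped labels = 18 × 61 + 2 × 2 = 1102.
Non-drop label index = 1101402 + 1102 = 1102504; at 30 labels/s that is 10:12:30:04, i.e. DF 10:12:30;04.

10:12:30;04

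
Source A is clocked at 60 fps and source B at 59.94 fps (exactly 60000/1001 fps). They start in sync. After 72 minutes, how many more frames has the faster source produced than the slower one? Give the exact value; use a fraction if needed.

259200/1001 frames

72 min = 4320 s.
A emits 60 × 4320 = 259200 frames; B emits 60000/1001 × 4320 = 259200000/1001.
Difference = 259200/1001 frames (≈ 258.9411); B is behind A.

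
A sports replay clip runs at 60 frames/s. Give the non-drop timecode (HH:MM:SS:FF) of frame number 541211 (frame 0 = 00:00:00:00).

02:30:20:11

541211 ÷ 60 = 9020 full seconds, remainder 11 frames.
9020 s = 2 h 30 min 20 s.
Timecode: 02:30:20:11.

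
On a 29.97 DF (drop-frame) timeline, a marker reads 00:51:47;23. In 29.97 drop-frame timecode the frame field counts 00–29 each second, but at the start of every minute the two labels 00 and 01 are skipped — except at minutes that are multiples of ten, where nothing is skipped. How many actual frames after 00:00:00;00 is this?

As if non-drop at 30 labels/s: (0 × 3600 + 51 × 60 + 47) × 30 + 23 = 93233.
Minute boundaries passed: 51; those not divisible by 10: 51 − 5 = 46; dropped labels = 2 × 46 = 92.
Actual frame index = 93233 − 92 = 93141.

93141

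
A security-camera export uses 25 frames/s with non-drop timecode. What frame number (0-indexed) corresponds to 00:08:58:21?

Total seconds to the label: (0 × 3600 + 8 × 60 + 58) = 538.
Frame index = 538 × 25 + 21 = 13471.

frame 13471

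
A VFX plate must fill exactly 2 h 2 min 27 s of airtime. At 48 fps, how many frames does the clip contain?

352656 frames

2 h 2 min 27 s = 7347 s.
Frames = 7347 × 48 = 352656.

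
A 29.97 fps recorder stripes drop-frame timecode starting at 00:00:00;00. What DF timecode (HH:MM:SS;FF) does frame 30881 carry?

Ten DF minutes hold 17982 frames, so frame 30881 lies in block 1 (frames 17982–35963) with 12899 frames into that block.
The block's first minute is 1800 frames and the rest 1798 each; 12899 frames reaches minute 7, so 1 × 18 + 7 × 2 = 32 labels have been skipped so far.
Adding those back, label number 30881 + 32 = 30913 at 30 labels/s is 1030 s + 13 f = 0 h 17 min 10 s frame 13, i.e. 00:17:10;13.

00:17:10;13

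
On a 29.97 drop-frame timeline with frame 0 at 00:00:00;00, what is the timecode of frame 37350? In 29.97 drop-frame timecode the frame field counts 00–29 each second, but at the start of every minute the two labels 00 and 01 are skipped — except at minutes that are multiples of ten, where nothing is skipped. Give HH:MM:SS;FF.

Each 10-minute DF block holds 10 × 60 × 30 − 9 × 2 = 17982 frames. 37350 ÷ 17982 → 2 full blocks, remainder 1386.
Within the partial block the first minute is 1800 frames and each further minute 1798, so 0 further minute boundaries passed. Total skipped labels = 18 × 2 + 2 × 0 = 36.
Non-drop label index = 37350 + 36 = 37386; at 30 labels/s that is 00:20:46:06, i.e. DF 00:20:46;06.

00:20:46;06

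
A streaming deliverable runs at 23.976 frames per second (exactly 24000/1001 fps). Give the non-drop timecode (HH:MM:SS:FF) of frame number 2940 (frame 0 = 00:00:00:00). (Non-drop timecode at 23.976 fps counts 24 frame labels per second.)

2940 ÷ 24 = 122 full seconds, remainder 12 frames.
122 s = 0 h 2 min 2 s.
Timecode: 00:02:02:12.

00:02:02:12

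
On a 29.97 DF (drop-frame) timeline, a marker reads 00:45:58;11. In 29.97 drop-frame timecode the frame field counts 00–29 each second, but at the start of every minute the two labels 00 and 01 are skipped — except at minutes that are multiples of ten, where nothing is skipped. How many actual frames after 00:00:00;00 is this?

82669

As if non-drop at 30 labels/s: (0 × 3600 + 45 × 60 + 58) × 30 + 11 = 82751.
Minute boundaries passed: 45; those not divisible by 10: 45 − 4 = 41; dropped labels = 2 × 41 = 82.
Actual frame index = 82751 − 82 = 82669.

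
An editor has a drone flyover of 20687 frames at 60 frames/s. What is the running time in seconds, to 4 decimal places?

Running time = 20687 × 1/60 = 20687/60 s ≈ 344.7833 s.

344.7833 seconds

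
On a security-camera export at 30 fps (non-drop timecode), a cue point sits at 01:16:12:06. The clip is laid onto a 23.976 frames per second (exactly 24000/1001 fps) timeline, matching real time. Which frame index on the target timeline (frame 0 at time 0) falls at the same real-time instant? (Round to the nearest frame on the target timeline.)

frame 109623

Source frame index: (1×3600 + 16×60 + 12) × 30 + 6 = 137166.
Real time: 137166 / (30) = 22861/5 s.
Target frame: (22861/5) × (24000/1001) = 109732800/1001 ≈ 109623.177 → 109623.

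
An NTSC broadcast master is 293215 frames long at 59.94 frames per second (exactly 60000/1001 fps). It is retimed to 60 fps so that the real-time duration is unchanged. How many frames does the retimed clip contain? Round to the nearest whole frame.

Frames at target rate = 293215 × (60) / (60000/1001) = 58701643/200 ≈ 293508.215.
Nearest whole frame: 293508.

293508 frames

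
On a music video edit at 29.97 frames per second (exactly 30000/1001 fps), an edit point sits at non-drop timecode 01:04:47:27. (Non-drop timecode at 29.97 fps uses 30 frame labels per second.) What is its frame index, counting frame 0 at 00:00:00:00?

Total seconds to the label: (1 × 3600 + 4 × 60 + 47) = 3887.
Frame index = 3887 × 30 + 27 = 116637.

frame 116637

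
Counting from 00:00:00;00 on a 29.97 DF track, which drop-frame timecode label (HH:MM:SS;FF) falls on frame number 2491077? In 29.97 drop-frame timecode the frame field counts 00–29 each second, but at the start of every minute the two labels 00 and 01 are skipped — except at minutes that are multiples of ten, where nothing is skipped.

23:05:19;01

Ten DF minutes hold 17982 frames, so frame 2491077 lies in block 138 (frames 2481516–2499497) with 9561 frames into that block.
The block's first minute is 1800 frames and the rest 1798 each; 9561 frames reaches minute 5, so 138 × 18 + 5 × 2 = 2494 labels have been skipped so far.
Adding those back, label number 2491077 + 2494 = 2493571 at 30 labels/s is 83119 s + 1 f = 23 h 5 min 19 s frame 1, i.e. 23:05:19;01.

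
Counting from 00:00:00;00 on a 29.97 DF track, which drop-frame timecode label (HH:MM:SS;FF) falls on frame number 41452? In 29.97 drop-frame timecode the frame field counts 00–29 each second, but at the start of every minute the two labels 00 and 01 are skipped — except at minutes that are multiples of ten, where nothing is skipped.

Ten DF minutes hold 17982 frames, so frame 41452 lies in block 2 (frames 35964–53945) with 5488 frames into that block.
The block's first minute is 1800 frames and the rest 1798 each; 5488 frames reaches minute 3, so 2 × 18 + 3 × 2 = 42 labels have been skipped so far.
Adding those back, label number 41452 + 42 = 41494 at 30 labels/s is 1383 s + 4 f = 0 h 23 min 3 s frame 4, i.e. 00:23:03;04.

00:23:03;04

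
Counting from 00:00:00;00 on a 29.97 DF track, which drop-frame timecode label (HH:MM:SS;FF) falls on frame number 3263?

00:01:48;25

Each 10-minute DF block holds 10 × 60 × 30 − 9 × 2 = 17982 frames. 3263 ÷ 17982 → 0 full blocks, remainder 3263.
Within the partial block the first minute is 1800 frames and each further minute 1798, so 1 further minute boundary passed. Total skipped labels = 18 × 0 + 2 × 1 = 2.
Non-drop label index = 3263 + 2 = 3265; at 30 labels/s that is 00:01:48:25, i.e. DF 00:01:48;25.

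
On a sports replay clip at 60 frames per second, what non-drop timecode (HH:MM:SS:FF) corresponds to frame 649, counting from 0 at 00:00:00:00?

00:00:10:49

649 ÷ 60 = 10 full seconds, remainder 49 frames.
10 s = 0 h 0 min 10 s.
Timecode: 00:00:10:49.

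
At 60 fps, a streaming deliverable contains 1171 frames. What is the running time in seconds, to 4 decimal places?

19.5167 seconds

Running time = 1171 × 1/60 = 1171/60 s ≈ 19.5167 s.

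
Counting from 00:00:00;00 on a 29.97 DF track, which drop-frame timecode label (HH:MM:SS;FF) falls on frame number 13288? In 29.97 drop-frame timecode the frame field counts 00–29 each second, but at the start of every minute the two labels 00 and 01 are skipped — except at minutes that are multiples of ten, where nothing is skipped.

Each 10-minute DF block holds 10 × 60 × 30 − 9 × 2 = 17982 frames. 13288 ÷ 17982 → 0 full blocks, remainder 13288.
Within the partial block the first minute is 1800 frames and each further minute 1798, so 7 further minute boundaries passed. Total skipped labels = 18 × 0 + 2 × 7 = 14.
Non-drop label index = 13288 + 14 = 13302; at 30 labels/s that is 00:07:23:12, i.e. DF 00:07:23;12.

00:07:23;12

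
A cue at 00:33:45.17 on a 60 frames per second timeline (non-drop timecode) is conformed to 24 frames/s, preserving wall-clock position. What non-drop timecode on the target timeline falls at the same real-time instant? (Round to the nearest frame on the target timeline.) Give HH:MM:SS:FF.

00:33:45:07

Source frame index: (0×3600 + 33×60 + 45) × 60 + 17 = 121517.
Real time: 121517 / (60) = 121517/60 s.
Target frame: (121517/60) × (24) = 243034/5 ≈ 48606.800 → 48607.
At 24 labels/s: frame 48607 → 00:33:45:07.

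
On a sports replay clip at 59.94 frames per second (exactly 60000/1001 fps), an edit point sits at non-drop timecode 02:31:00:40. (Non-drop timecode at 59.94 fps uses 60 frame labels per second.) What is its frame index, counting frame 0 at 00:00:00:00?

543640

Total seconds to the label: (2 × 3600 + 31 × 60 + 0) = 9060.
Frame index = 9060 × 60 + 40 = 543640.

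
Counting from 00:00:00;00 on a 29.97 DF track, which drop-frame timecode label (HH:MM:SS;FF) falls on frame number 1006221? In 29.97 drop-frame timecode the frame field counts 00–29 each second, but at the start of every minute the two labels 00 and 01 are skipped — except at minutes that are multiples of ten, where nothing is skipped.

Ten DF minutes hold 17982 frames, so frame 1006221 lies in block 55 (frames 989010–1006991) with 17211 frames into that block.
The block's first minute is 1800 frames and the rest 1798 each; 17211 frames reaches minute 9, so 55 × 18 + 9 × 2 = 1008 labels have been skipped so far.
Adding those back, label number 1006221 + 1008 = 1007229 at 30 labels/s is 33574 s + 9 f = 9 h 19 min 34 s frame 9, i.e. 09:19:34;09.

09:19:34;09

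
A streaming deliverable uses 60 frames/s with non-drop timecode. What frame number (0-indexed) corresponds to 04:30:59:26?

Total seconds to the label: (4 × 3600 + 30 × 60 + 59) = 16259.
Frame index = 16259 × 60 + 26 = 975566.

frame 975566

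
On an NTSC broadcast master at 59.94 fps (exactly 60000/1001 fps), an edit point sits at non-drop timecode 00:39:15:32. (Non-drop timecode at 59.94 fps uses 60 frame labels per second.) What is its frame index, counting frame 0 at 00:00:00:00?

Total seconds to the label: (0 × 3600 + 39 × 60 + 15) = 2355.
Frame index = 2355 × 60 + 32 = 141332.

141332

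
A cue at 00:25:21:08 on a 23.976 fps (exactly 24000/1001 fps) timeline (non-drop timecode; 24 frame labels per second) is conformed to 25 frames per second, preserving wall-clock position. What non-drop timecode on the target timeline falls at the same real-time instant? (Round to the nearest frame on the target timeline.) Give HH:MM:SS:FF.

00:25:22:21

Source frame index: (0×3600 + 25×60 + 21) × 24 + 8 = 36512.
Real time: 36512 / (24000/1001) = 1142141/750 s.
Target frame: (1142141/750) × (25) = 1142141/30 ≈ 38071.367 → 38071.
At 25 labels/s: frame 38071 → 00:25:22:21.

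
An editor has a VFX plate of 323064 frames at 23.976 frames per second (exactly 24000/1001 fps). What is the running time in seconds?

Running time = 323064 / (24000/1001) = 13474.461 s.

13474.461 seconds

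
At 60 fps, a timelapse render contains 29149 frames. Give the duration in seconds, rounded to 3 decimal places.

Running time = 29149 × 1/60 = 29149/60 s ≈ 485.817 s.

485.817 seconds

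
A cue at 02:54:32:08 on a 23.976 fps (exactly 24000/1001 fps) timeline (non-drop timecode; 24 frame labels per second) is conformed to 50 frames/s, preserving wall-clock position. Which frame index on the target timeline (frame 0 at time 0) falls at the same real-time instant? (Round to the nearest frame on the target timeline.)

Source frame index: (2×3600 + 54×60 + 32) × 24 + 8 = 251336.
Real time: 251336 / (24000/1001) = 31448417/3000 s.
Target frame: (31448417/3000) × (50) = 31448417/60 ≈ 524140.283 → 524140.

frame 524140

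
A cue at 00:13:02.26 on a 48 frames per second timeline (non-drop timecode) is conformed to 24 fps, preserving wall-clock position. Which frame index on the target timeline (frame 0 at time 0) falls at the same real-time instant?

frame 18781

Source frame index: (0×3600 + 13×60 + 2) × 48 + 26 = 37562.
Real time: 37562 / (48) = 18781/24 s.
Target frame: (18781/24) × (24) = 18781.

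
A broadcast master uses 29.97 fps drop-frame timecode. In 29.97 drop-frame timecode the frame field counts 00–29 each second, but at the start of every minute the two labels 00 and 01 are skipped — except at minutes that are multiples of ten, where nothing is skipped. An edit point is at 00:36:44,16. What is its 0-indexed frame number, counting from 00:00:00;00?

66070

Complete 10-minute blocks: 3, each 17982 frames → 53946.
Remaining 6 whole minutes in the current block: 1800 + 5 × 1798 = 10790 frames.
Within the current minute: 44 × 30 + 16 − 2 = 1334 (labels ;00/;01 skipped at this minute). Total = 53946 + 10790 + 1334 = 66070.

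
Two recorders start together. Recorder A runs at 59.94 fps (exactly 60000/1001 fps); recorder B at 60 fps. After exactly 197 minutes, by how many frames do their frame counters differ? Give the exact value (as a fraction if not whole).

709200/1001 frames

197 min = 11820 s.
A emits 60000/1001 × 11820 = 709200000/1001 frames; B emits 60 × 11820 = 709200.
Difference = 709200/1001 frames (≈ 708.4915); B is ahead of A.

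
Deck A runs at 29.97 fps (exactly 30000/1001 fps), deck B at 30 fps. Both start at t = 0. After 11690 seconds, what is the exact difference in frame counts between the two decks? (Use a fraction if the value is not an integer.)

A emits 30000/1001 × 11690 = 50100000/143 frames; B emits 30 × 11690 = 350700.
Difference = 50100/143 frames (≈ 350.3497); B is ahead of A.

50100/143 frames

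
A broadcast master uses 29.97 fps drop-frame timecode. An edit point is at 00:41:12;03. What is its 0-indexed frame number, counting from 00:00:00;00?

As if non-drop at 30 labels/s: (0 × 3600 + 41 × 60 + 12) × 30 + 3 = 74163.
Minute boundaries passed: 41; those not divisible by 10: 41 − 4 = 37; dropped labels = 2 × 37 = 74.
Actual frame index = 74163 − 74 = 74089.

74089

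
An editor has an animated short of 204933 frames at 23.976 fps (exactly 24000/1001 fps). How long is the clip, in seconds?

Running time = 204933 / (24000/1001) = 8547.413875 s.

8547.413875 seconds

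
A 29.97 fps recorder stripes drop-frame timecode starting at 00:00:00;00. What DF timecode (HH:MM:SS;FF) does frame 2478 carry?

00:01:22;20

Each 10-minute DF block holds 10 × 60 × 30 − 9 × 2 = 17982 frames. 2478 ÷ 17982 → 0 full blocks, remainder 2478.
Within the partial block the first minute is 1800 frames and each further minute 1798, so 1 further minute boundary passed. Total skipped labels = 18 × 0 + 2 × 1 = 2.
Non-drop label index = 2478 + 2 = 2480; at 30 labels/s that is 00:01:22:20, i.e. DF 00:01:22;20.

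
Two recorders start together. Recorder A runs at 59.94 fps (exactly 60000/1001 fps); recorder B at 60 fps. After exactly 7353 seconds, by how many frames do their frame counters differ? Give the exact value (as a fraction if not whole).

441180/1001 frames

A emits 60000/1001 × 7353 = 441180000/1001 frames; B emits 60 × 7353 = 441180.
Difference = 441180/1001 frames (≈ 440.7393); B is ahead of A.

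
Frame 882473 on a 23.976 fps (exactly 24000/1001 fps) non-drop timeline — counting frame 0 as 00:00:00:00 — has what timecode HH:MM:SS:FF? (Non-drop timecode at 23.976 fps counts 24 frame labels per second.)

10:12:49:17

882473 ÷ 24 = 36769 full seconds, remainder 17 frames.
36769 s = 10 h 12 min 49 s.
Timecode: 10:12:49:17.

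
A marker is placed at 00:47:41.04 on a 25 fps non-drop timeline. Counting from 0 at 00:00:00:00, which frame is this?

71529

Total seconds to the label: (0 × 3600 + 47 × 60 + 41) = 2861.
Frame index = 2861 × 25 + 4 = 71529.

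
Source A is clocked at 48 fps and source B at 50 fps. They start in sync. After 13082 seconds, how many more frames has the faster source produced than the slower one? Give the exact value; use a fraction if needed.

26164 frames

A emits 48 × 13082 = 627936 frames; B emits 50 × 13082 = 654100.
Difference = 26164 frames; B is ahead of A.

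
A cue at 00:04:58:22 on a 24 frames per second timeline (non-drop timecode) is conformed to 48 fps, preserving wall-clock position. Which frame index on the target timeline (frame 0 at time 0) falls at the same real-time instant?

frame 14348

Source frame index: (0×3600 + 4×60 + 58) × 24 + 22 = 7174.
Real time: 7174 / (24) = 3587/12 s.
Target frame: (3587/12) × (48) = 14348.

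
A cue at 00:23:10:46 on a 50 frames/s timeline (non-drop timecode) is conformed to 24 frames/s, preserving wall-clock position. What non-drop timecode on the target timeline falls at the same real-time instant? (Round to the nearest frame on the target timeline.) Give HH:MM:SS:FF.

Source frame index: (0×3600 + 23×60 + 10) × 50 + 46 = 69546.
Real time: 69546 / (50) = 34773/25 s.
Target frame: (34773/25) × (24) = 834552/25 ≈ 33382.080 → 33382.
At 24 labels/s: frame 33382 → 00:23:10:22.

00:23:10:22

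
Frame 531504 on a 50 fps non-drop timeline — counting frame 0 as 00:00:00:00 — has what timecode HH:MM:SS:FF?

02:57:10:04

531504 ÷ 50 = 10630 full seconds, remainder 4 frames.
10630 s = 2 h 57 min 10 s.
Timecode: 02:57:10:04.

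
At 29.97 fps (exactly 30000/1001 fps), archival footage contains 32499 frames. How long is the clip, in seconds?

Running time = 32499 / (30000/1001) = 1084.3833 s.

1084.3833 seconds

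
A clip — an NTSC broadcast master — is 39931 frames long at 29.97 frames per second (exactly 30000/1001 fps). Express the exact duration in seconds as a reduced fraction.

39970931/30000 seconds

Running time = 39931 ÷ (30000/1001) = 39931 × 1001/30000 = 39970931/30000 s.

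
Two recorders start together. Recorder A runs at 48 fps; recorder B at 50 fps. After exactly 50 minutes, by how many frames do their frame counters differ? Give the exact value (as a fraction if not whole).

6000 frames

50 min = 3000 s.
A emits 48 × 3000 = 144000 frames; B emits 50 × 3000 = 150000.
Difference = 6000 frames; B is ahead of A.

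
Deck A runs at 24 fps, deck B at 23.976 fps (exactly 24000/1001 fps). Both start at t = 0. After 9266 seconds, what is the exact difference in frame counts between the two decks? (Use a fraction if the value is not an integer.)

A emits 24 × 9266 = 222384 frames; B emits 24000/1001 × 9266 = 222384000/1001.
Difference = 222384/1001 frames (≈ 222.1618); B is behind A.

222384/1001 frames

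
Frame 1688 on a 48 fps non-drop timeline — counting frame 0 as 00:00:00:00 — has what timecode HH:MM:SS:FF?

1688 ÷ 48 = 35 full seconds, remainder 8 frames.
35 s = 0 h 0 min 35 s.
Timecode: 00:00:35:08.

00:00:35:08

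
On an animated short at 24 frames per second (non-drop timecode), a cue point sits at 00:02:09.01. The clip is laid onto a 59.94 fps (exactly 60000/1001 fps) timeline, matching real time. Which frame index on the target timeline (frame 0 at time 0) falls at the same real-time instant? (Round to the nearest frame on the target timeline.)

frame 7735

Source frame index: (0×3600 + 2×60 + 9) × 24 + 1 = 3097.
Real time: 3097 / (24) = 3097/24 s.
Target frame: (3097/24) × (60000/1001) = 7742500/1001 ≈ 7734.765 → 7735.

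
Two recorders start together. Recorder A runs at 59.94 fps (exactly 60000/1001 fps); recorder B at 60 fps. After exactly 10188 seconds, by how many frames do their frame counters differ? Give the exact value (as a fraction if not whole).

611280/1001 frames

A emits 60000/1001 × 10188 = 611280000/1001 frames; B emits 60 × 10188 = 611280.
Difference = 611280/1001 frames (≈ 610.6693); B is ahead of A.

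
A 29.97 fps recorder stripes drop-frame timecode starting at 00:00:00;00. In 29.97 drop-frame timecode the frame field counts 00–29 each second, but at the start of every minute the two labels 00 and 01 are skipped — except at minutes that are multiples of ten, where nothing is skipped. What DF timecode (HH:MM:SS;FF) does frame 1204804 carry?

11:10:00;10

Ten DF minutes hold 17982 frames, so frame 1204804 lies in block 67 (frames 1204794–1222775) with 10 frames into that block.
The block's first minute is 1800 frames and the rest 1798 each; 10 frames reaches minute 0, so 67 × 18 + 0 × 2 = 1206 labels have been skipped so far.
Adding those back, label number 1204804 + 1206 = 1206010 at 30 labels/s is 40200 s + 10 f = 11 h 10 min 0 s frame 10, i.e. 11:10:00;10.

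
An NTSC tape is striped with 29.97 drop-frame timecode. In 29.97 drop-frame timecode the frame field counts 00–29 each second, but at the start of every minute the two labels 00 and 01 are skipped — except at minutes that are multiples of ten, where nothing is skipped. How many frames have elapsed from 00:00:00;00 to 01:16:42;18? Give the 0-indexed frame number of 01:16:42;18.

137940

Complete 10-minute blocks: 7, each 17982 frames → 125874.
Remaining 6 whole minutes in the current block: 1800 + 5 × 1798 = 10790 frames.
Within the current minute: 42 × 30 + 18 − 2 = 1276 (labels ;00/;01 skipped at this minute). Total = 125874 + 10790 + 1276 = 137940.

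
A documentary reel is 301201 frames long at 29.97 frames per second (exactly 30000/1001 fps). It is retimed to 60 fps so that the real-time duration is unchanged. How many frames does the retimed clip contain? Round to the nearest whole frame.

Frames at target rate = 301201 × (60) / (30000/1001) = 301502201/500 ≈ 603004.402.
Nearest whole frame: 603004.

603004 frames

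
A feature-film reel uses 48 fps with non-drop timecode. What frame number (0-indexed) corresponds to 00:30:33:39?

88023

Total seconds to the label: (0 × 3600 + 30 × 60 + 33) = 1833.
Frame index = 1833 × 48 + 39 = 88023.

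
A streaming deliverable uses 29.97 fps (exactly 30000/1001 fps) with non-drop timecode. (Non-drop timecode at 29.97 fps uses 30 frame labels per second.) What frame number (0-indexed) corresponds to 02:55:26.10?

Total seconds to the label: (2 × 3600 + 55 × 60 + 26) = 10526.
Frame index = 10526 × 30 + 10 = 315790.

315790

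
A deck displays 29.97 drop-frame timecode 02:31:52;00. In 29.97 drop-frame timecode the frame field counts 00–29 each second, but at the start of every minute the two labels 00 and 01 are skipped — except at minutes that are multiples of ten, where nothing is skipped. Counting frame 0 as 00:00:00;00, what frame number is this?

273088

Complete 10-minute blocks: 15, each 17982 frames → 269730.
Remaining 1 whole minute in the current block: 1800 + 0 × 1798 = 1800 frames.
Within the current minute: 52 × 30 + 0 − 2 = 1558 (labels ;00/;01 skipped at this minute). Total = 269730 + 1800 + 1558 = 273088.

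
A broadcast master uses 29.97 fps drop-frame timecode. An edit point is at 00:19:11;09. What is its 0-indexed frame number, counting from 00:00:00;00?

34503

As if non-drop at 30 labels/s: (0 × 3600 + 19 × 60 + 11) × 30 + 9 = 34539.
Minute boundaries passed: 19; those not divisible by 10: 19 − 1 = 18; dropped labels = 2 × 18 = 36.
Actual frame index = 34539 − 36 = 34503.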